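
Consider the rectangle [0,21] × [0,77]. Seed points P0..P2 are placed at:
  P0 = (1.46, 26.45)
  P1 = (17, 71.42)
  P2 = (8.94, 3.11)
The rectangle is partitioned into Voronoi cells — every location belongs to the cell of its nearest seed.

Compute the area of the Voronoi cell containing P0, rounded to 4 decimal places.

1. box [0,21]×[0,77]: [(0, 0) (21, 0) (21, 77) (0, 77)]
2. ⊥bis P0·P1 via (9.23,48.935): [(0, 52.1246) (0, 0) (21, 0) (21, 44.8677)]  |A|=1018.4188
3. ⊥bis P0·P2 via (5.2,14.78): [(0, 52.1246) (0, 13.1135) (21, 19.8436) (21, 44.8677)]  |A|=672.3694
4. canonical 4-gon: [(0, 52.1246) (0, 13.1135) (21, 19.8436) (21, 44.8677)]
5. shoelace: 672.3694

Area of P0's cell: 672.3694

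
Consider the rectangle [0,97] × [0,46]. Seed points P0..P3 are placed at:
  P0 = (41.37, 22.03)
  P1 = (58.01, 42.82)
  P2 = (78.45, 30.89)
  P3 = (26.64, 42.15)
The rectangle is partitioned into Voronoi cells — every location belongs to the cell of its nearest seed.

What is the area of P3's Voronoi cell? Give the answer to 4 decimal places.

Area of P3's cell: 986.7470

1. box [0,97]×[0,46]: [(0, 0) (97, 0) (97, 46) (0, 46)]
2. ⊥bis P3·P0 via (34.005,32.09): [(0, 7.1947) (53.0049, 46) (0, 46)]  |A|=1028.4367
3. ⊥bis P3·P1 via (42.325,42.485): [(0, 7.1947) (42.4155, 38.2474) (42.2499, 46) (0, 46)]  |A|=986.747
4. ⊥bis P3·P2 via (52.545,36.52): [(0, 7.1947) (42.4155, 38.2474) (42.2499, 46) (0, 46)]  |A|=986.747
5. canonical 4-gon: [(0, 7.1947) (42.4155, 38.2474) (42.2499, 46) (0, 46)]
6. shoelace: 986.747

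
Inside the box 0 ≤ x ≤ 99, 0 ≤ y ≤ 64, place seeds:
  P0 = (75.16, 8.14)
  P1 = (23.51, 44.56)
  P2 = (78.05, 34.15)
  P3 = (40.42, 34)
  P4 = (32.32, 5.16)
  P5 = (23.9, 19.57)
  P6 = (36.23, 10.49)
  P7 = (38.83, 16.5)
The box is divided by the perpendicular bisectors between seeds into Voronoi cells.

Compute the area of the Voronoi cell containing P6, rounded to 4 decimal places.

Area of P6's cell: 206.4072

1. box [0,99]×[0,64]: [(0, 0) (99, 0) (99, 64) (0, 64)]
2. ⊥bis P6·P0 via (55.695,9.315): [(0, 0) (55.1327, 0) (58.996, 64) (0, 64)]  |A|=3652.12
3. ⊥bis P6·P1 via (29.87,27.525): [(0, 16.3731) (0, 0) (55.1327, 0) (57.415, 37.8089)]  |A|=1512.2837
4. ⊥bis P6·P2 via (57.14,22.32): [(49.9532, 35.023) (0, 16.3731) (0, 0) (55.1327, 0) (56.5437, 23.374)]  |A|=1459.6419
5. ⊥bis P6·P3 via (38.325,22.245): [(23.0293, 24.971) (0, 16.3731) (0, 0) (55.1327, 0) (56.2823, 19.0446)]  |A|=1196.9423
6. ⊥bis P6·P4 via (34.275,7.825): [(23.0293, 24.971) (14.9923, 21.9704) (44.9418, 0) (55.1327, 0) (56.2823, 19.0446)]  |A|=580.5113
7. ⊥bis P6·P5 via (30.065,15.03): [(35.7201, 22.7092) (28.0968, 12.3573) (44.9418, 0) (55.1327, 0) (56.2823, 19.0446)]  |A|=447.9117
8. ⊥bis P6·P7 via (37.53,13.495): [(31.0113, 16.3151) (28.0968, 12.3573) (44.9418, 0) (55.1327, 0) (55.4786, 5.7302)]  |A|=206.4072
9. canonical 5-gon: [(31.0113, 16.3151) (28.0968, 12.3573) (44.9418, 0) (55.1327, 0) (55.4786, 5.7302)]
10. shoelace: 206.4072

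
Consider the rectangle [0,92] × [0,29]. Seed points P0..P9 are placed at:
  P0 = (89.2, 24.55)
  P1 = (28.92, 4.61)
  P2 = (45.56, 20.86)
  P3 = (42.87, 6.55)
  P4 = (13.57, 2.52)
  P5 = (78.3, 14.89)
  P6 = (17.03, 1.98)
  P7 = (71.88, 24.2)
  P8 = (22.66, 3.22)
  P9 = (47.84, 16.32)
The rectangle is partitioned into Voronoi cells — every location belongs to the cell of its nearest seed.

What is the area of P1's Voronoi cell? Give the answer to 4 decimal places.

1. box [0,92]×[0,29]: [(0, 0) (92, 0) (92, 29) (0, 29)]
2. ⊥bis P1·P0 via (59.06,14.58): [(0, 0) (63.8829, 0) (54.29, 29) (0, 29)]  |A|=1713.5074
3. ⊥bis P1·P2 via (37.24,12.735): [(0, 0) (49.6765, 0) (21.3562, 29) (0, 29)]  |A|=1029.9746
4. ⊥bis P1·P3 via (35.895,5.58): [(0, 0) (36.671, 0) (34.5114, 15.5291) (21.3562, 29) (0, 29)]  |A|=928.9927
5. ⊥bis P1·P4 via (21.245,3.565): [(21.7304, 0) (36.671, 0) (34.5114, 15.5291) (21.3562, 29) (17.7819, 29)]  |A|=356.0649
6. ⊥bis P1·P5 via (53.61,9.75): [(21.7304, 0) (36.671, 0) (34.5114, 15.5291) (21.3562, 29) (17.7819, 29)]  |A|=356.0649
7. ⊥bis P1·P6 via (22.975,3.295): [(18.5707, 23.2066) (23.7038, 0) (36.671, 0) (34.5114, 15.5291) (21.3562, 29) (17.7819, 29)]  |A|=333.1666
8. ⊥bis P1·P7 via (50.4,14.405): [(18.5707, 23.2066) (23.7038, 0) (36.671, 0) (34.5114, 15.5291) (21.3562, 29) (17.7819, 29)]  |A|=333.1666
9. ⊥bis P1·P8 via (25.79,3.915): [(26.6593, 0) (36.671, 0) (34.5114, 15.5291) (21.3562, 29) (20.22, 29)]  |A|=249.2427
10. ⊥bis P1·P9 via (38.38,10.465): [(26.6593, 0) (36.671, 0) (34.5114, 15.5291) (21.3562, 29) (20.22, 29)]  |A|=249.2427
11. canonical 5-gon: [(26.6593, 0) (36.671, 0) (34.5114, 15.5291) (21.3562, 29) (20.22, 29)]
12. shoelace: 249.2427

Area of P1's cell: 249.2427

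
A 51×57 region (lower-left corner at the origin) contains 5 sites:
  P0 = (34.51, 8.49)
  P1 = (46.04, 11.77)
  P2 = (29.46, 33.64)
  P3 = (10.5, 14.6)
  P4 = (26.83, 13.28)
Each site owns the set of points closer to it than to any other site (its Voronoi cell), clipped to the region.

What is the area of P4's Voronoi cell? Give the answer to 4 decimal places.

Area of P4's cell: 296.3276

1. box [0,51]×[0,57]: [(0, 0) (51, 0) (51, 57) (0, 57)]
2. ⊥bis P4·P0 via (30.67,10.885): [(0, 0) (23.881, 0) (51, 43.4809) (51, 57) (0, 57)]  |A|=2317.4217
3. ⊥bis P4·P1 via (36.435,12.525): [(0, 0) (23.881, 0) (37.1188, 21.2247) (39.931, 57) (0, 57)]  |A|=2025.592
4. ⊥bis P4·P2 via (28.145,23.46): [(0, 27.0956) (0, 0) (23.881, 0) (37.1188, 21.2247) (37.2026, 22.29)]  |A|=776.3302
5. ⊥bis P4·P3 via (18.665,13.94): [(19.5245, 24.5735) (17.5382, 0) (23.881, 0) (37.1188, 21.2247) (37.2026, 22.29)]  |A|=296.3276
6. canonical 5-gon: [(19.5245, 24.5735) (17.5382, 0) (23.881, 0) (37.1188, 21.2247) (37.2026, 22.29)]
7. shoelace: 296.3276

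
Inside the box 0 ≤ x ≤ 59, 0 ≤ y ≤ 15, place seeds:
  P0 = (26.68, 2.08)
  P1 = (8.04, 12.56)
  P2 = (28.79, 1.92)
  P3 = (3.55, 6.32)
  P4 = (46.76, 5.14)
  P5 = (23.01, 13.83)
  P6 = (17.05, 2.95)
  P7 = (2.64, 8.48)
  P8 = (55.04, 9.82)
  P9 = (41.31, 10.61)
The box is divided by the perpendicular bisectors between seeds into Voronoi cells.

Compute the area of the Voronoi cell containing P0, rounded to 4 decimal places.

1. box [0,59]×[0,15]: [(0, 0) (59, 0) (59, 15) (0, 15)]
2. ⊥bis P0·P1 via (17.36,7.32): [(13.2445, 0) (59, 0) (59, 15) (21.6779, 15)]  |A|=623.082
3. ⊥bis P0·P2 via (27.735,2): [(13.2445, 0) (27.5833, 0) (28.7208, 15) (21.6779, 15)]  |A|=160.3629
4. ⊥bis P0·P3 via (15.115,4.2): [(14.8775, 2.9046) (14.3451, 0) (27.5833, 0) (28.7208, 15) (21.6779, 15)]  |A|=158.7644
5. ⊥bis P0·P4 via (36.72,3.61): [(14.8775, 2.9046) (14.3451, 0) (27.5833, 0) (28.7208, 15) (21.6779, 15)]  |A|=158.7644
6. ⊥bis P0·P5 via (24.845,7.955): [(16.1987, 5.2544) (14.8775, 2.9046) (14.3451, 0) (27.5833, 0) (28.2676, 9.024)]  |A|=89.2382
7. ⊥bis P0·P6 via (21.865,2.515): [(22.2842, 7.1552) (21.6378, 0) (27.5833, 0) (28.2676, 9.024)]  |A|=47.6286
8. ⊥bis P0·P7 via (14.66,5.28): [(22.2842, 7.1552) (21.6378, 0) (27.5833, 0) (28.2676, 9.024)]  |A|=47.6286
9. ⊥bis P0·P8 via (40.86,5.95): [(22.2842, 7.1552) (21.6378, 0) (27.5833, 0) (28.2676, 9.024)]  |A|=47.6286
10. ⊥bis P0·P9 via (33.995,6.345): [(22.2842, 7.1552) (21.6378, 0) (27.5833, 0) (28.2676, 9.024)]  |A|=47.6286
11. canonical 4-gon: [(22.2842, 7.1552) (21.6378, 0) (27.5833, 0) (28.2676, 9.024)]
12. shoelace: 47.6286

Area of P0's cell: 47.6286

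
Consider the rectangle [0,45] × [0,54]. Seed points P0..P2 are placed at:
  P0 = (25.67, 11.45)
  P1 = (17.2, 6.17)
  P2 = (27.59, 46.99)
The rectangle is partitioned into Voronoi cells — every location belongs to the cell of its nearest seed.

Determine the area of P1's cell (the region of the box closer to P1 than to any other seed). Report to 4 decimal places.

1. box [0,45]×[0,54]: [(0, 0) (45, 0) (45, 54) (0, 54)]
2. ⊥bis P1·P0 via (21.435,8.81): [(0, 43.1953) (0, 0) (26.9269, 0)]  |A|=581.559
3. ⊥bis P1·P2 via (22.395,26.58): [(8.0874, 30.2217) (0, 32.2802) (0, 0) (26.9269, 0)]  |A|=537.4216
4. canonical 4-gon: [(8.0874, 30.2217) (0, 32.2802) (0, 0) (26.9269, 0)]
5. shoelace: 537.4216

Area of P1's cell: 537.4216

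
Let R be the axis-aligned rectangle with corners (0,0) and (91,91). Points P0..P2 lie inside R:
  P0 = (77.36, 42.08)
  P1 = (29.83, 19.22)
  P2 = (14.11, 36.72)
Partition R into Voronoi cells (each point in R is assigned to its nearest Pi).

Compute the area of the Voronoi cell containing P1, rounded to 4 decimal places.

1. box [0,91]×[0,91]: [(0, 0) (91, 0) (91, 91) (0, 91)]
2. ⊥bis P1·P0 via (53.595,30.65): [(0, 0) (68.3364, 0) (24.5691, 91) (0, 91)]  |A|=4227.2005
3. ⊥bis P1·P2 via (21.97,27.97): [(0, 8.2347) (0, 0) (68.3364, 0) (44.954, 48.6162)]  |A|=1846.2184
4. canonical 4-gon: [(0, 8.2347) (0, 0) (68.3364, 0) (44.954, 48.6162)]
5. shoelace: 1846.2184

Area of P1's cell: 1846.2184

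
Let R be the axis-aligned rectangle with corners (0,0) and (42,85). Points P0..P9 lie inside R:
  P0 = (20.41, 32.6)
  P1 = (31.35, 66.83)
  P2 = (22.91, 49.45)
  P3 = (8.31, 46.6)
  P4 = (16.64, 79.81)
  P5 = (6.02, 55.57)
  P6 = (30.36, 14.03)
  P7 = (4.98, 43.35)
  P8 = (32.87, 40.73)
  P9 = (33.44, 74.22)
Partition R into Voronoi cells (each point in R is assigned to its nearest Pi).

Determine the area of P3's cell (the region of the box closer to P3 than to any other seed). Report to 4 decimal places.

Area of P3's cell: 114.6204

1. box [0,42]×[0,85]: [(0, 0) (42, 0) (42, 85) (0, 85)]
2. ⊥bis P3·P0 via (14.36,39.6): [(0, 27.1889) (42, 63.4889) (42, 85) (0, 85)]  |A|=1665.768
3. ⊥bis P3·P1 via (19.83,56.715): [(0, 79.2994) (0, 27.1889) (26.0138, 49.6722)]  |A|=677.7977
4. ⊥bis P3·P2 via (15.61,48.025): [(12.2223, 65.3794) (0, 79.2994) (0, 27.1889) (16.8367, 41.7406)]  |A|=551.0303
5. ⊥bis P3·P4 via (12.475,63.205): [(12.6556, 63.1597) (0, 66.3341) (0, 27.1889) (16.8367, 41.7406)]  |A|=458.4388
6. ⊥bis P3·P5 via (7.165,51.085): [(14.6401, 52.9934) (0, 49.2558) (0, 27.1889) (16.8367, 41.7406)]  |A|=272.2438
7. ⊥bis P3·P6 via (19.335,30.315): [(14.6401, 52.9934) (0, 49.2558) (0, 27.1889) (16.8367, 41.7406)]  |A|=272.2438
8. ⊥bis P3·P7 via (6.645,44.975): [(14.6401, 52.9934) (1.975, 49.76) (13.0206, 38.4424) (16.8367, 41.7406)]  |A|=114.6204
9. ⊥bis P3·P8 via (20.59,43.665): [(14.6401, 52.9934) (1.975, 49.76) (13.0206, 38.4424) (16.8367, 41.7406)]  |A|=114.6204
10. ⊥bis P3·P9 via (20.875,60.41): [(14.6401, 52.9934) (1.975, 49.76) (13.0206, 38.4424) (16.8367, 41.7406)]  |A|=114.6204
11. canonical 4-gon: [(14.6401, 52.9934) (1.975, 49.76) (13.0206, 38.4424) (16.8367, 41.7406)]
12. shoelace: 114.6204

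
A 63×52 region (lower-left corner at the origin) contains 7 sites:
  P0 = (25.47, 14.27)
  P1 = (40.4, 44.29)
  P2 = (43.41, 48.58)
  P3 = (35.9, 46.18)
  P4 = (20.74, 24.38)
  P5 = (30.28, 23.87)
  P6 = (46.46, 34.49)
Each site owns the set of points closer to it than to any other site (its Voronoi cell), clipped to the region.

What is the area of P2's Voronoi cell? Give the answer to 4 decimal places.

1. box [0,63]×[0,52]: [(0, 0) (63, 0) (63, 52) (0, 52)]
2. ⊥bis P2·P0 via (34.44,31.425): [(0, 49.433) (63, 16.4916) (63, 52) (0, 52)]  |A|=1199.3772
3. ⊥bis P2·P1 via (41.905,46.435): [(63, 31.6341) (63, 52) (33.9735, 52)]  |A|=295.5758
4. ⊥bis P2·P3 via (39.655,47.38): [(39.394, 48.1968) (63, 31.6341) (63, 52) (38.1786, 52)]  |A|=287.5795
5. ⊥bis P2·P4 via (32.075,36.48): [(39.394, 48.1968) (63, 31.6341) (63, 52) (38.1786, 52)]  |A|=287.5795
6. ⊥bis P2·P5 via (36.845,36.225): [(39.394, 48.1968) (63, 31.6341) (63, 52) (38.1786, 52)]  |A|=287.5795
7. ⊥bis P2·P6 via (44.935,41.535): [(39.394, 48.1968) (47.9565, 42.1891) (63, 45.4455) (63, 52) (38.1786, 52)]  |A|=183.694
8. canonical 5-gon: [(39.394, 48.1968) (47.9565, 42.1891) (63, 45.4455) (63, 52) (38.1786, 52)]
9. shoelace: 183.694

Area of P2's cell: 183.6940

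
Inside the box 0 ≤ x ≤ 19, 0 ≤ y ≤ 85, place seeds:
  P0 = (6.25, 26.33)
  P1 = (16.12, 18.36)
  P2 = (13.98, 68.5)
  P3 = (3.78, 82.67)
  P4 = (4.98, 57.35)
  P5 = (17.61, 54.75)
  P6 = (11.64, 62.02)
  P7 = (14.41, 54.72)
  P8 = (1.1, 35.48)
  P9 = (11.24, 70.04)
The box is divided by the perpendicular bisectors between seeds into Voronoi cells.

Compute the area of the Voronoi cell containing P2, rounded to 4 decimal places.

1. box [0,19]×[0,85]: [(0, 0) (19, 0) (19, 85) (0, 85)]
2. ⊥bis P2·P0 via (10.115,47.415): [(0, 49.2691) (19, 45.7863) (19, 85) (0, 85)]  |A|=711.9731
3. ⊥bis P2·P1 via (15.05,43.43): [(0, 49.2691) (19, 45.7863) (19, 85) (0, 85)]  |A|=711.9731
4. ⊥bis P2·P3 via (8.88,75.585): [(0, 69.1929) (0, 49.2691) (19, 45.7863) (19, 82.8697)]  |A|=541.5677
5. ⊥bis P2·P4 via (9.48,62.925): [(0.9064, 69.8454) (19, 55.2407) (19, 82.8697)]  |A|=249.9536
6. ⊥bis P2·P5 via (15.795,61.625): [(0.9064, 69.8454) (12.25, 60.6891) (19, 62.4711) (19, 82.8697)]  |A|=225.551
7. ⊥bis P2·P6 via (12.81,65.26): [(0.9064, 69.8454) (1.5495, 69.3263) (19, 63.0247) (19, 82.8697)]  |A|=182.0361
8. ⊥bis P2·P7 via (14.195,61.61): [(0.9064, 69.8454) (1.5495, 69.3263) (19, 63.0247) (19, 82.8697)]  |A|=182.0361
9. ⊥bis P2·P8 via (7.54,51.99): [(0.9064, 69.8454) (1.5495, 69.3263) (19, 63.0247) (19, 82.8697)]  |A|=182.0361
10. ⊥bis P2·P9 via (12.61,69.27): [(10.7702, 65.9966) (19, 63.0247) (19, 80.6392)]  |A|=72.4819
11. canonical 3-gon: [(10.7702, 65.9966) (19, 63.0247) (19, 80.6392)]
12. shoelace: 72.4819

Area of P2's cell: 72.4819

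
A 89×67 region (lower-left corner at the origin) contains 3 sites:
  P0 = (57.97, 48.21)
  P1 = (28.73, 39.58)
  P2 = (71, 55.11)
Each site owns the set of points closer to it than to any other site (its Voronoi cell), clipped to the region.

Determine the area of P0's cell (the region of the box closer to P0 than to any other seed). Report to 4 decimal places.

1. box [0,89]×[0,67]: [(0, 0) (89, 0) (89, 67) (0, 67)]
2. ⊥bis P0·P1 via (43.35,43.895): [(56.3053, 0) (89, 0) (89, 67) (36.5307, 67)]  |A|=2852.9928
3. ⊥bis P0·P2 via (64.485,51.66): [(56.3053, 0) (89, 0) (89, 5.3657) (56.3617, 67) (36.5307, 67)]  |A|=1847.1753
4. canonical 5-gon: [(56.3053, 0) (89, 0) (89, 5.3657) (56.3617, 67) (36.5307, 67)]
5. shoelace: 1847.1753

Area of P0's cell: 1847.1753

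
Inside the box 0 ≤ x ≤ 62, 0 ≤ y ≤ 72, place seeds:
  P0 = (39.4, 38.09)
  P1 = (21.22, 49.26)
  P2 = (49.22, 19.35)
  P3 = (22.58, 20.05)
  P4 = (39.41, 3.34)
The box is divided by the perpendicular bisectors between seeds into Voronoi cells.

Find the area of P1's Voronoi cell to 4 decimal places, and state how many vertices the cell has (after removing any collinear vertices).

Area of P1's cell: 1364.3735 (4 vertices)

1. box [0,62]×[0,72]: [(0, 0) (62, 0) (62, 72) (0, 72)]
2. ⊥bis P1·P0 via (30.31,43.675): [(0, 0) (3.4756, 0) (47.7132, 72) (0, 72)]  |A|=1842.7962
3. ⊥bis P1·P2 via (35.22,34.305): [(0, 1.3341) (10.1107, 10.7991) (47.7132, 72) (0, 72)]  |A|=1817.2854
4. ⊥bis P1·P3 via (21.9,34.655): [(0, 33.6353) (24.8525, 34.7925) (47.7132, 72) (0, 72)]  |A|=1364.3735
5. ⊥bis P1·P4 via (30.315,26.3): [(0, 33.6353) (24.8525, 34.7925) (47.7132, 72) (0, 72)]  |A|=1364.3735
6. canonical 4-gon: [(0, 33.6353) (24.8525, 34.7925) (47.7132, 72) (0, 72)]
7. shoelace: 1364.3735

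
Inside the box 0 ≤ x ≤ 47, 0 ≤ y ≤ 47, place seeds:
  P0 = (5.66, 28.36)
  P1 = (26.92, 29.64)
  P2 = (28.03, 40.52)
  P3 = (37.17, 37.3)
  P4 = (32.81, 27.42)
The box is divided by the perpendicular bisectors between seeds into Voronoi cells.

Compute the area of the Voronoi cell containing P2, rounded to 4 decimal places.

Area of P2's cell: 233.7027

1. box [0,47]×[0,47]: [(0, 0) (47, 0) (47, 47) (0, 47)]
2. ⊥bis P2·P0 via (16.845,34.44): [(35.5661, 0) (47, 0) (47, 47) (10.0176, 47)]  |A|=1137.7844
3. ⊥bis P2·P1 via (27.475,35.08): [(15.8526, 36.2657) (47, 33.088) (47, 47) (10.0176, 47)]  |A|=415.1507
4. ⊥bis P2·P3 via (32.6,38.91): [(15.8526, 36.2657) (31.1197, 34.7082) (35.4501, 47) (10.0176, 47)]  |A|=233.7027
5. ⊥bis P2·P4 via (30.42,33.97): [(15.8526, 36.2657) (31.1197, 34.7082) (35.4501, 47) (10.0176, 47)]  |A|=233.7027
6. canonical 4-gon: [(15.8526, 36.2657) (31.1197, 34.7082) (35.4501, 47) (10.0176, 47)]
7. shoelace: 233.7027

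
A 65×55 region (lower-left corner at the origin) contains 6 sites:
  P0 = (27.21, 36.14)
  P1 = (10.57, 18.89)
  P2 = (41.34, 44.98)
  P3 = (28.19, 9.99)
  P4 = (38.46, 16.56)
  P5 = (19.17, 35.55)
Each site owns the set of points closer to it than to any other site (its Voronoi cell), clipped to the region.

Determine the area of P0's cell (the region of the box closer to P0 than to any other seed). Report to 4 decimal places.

Area of P0's cell: 322.9685

1. box [0,65]×[0,55]: [(0, 0) (65, 0) (65, 55) (0, 55)]
2. ⊥bis P0·P1 via (18.89,27.515): [(0, 45.737) (47.4137, 0) (65, 0) (65, 55) (0, 55)]  |A|=2490.7205
3. ⊥bis P0·P2 via (34.275,40.56): [(0, 45.737) (47.4137, 0) (59.6501, 0) (25.2411, 55) (0, 55)]  |A|=1250.2278
4. ⊥bis P0·P3 via (27.7,23.065): [(0, 45.737) (23.6601, 22.9136) (44.8188, 23.7065) (25.2411, 55) (0, 55)]  |A|=853.3564
5. ⊥bis P0·P4 via (32.835,26.35): [(0, 45.737) (23.6601, 22.9136) (27.077, 23.0417) (40.4336, 30.7159) (25.2411, 55) (0, 55)]  |A|=789.719
6. ⊥bis P0·P5 via (23.19,35.845): [(24.1376, 22.9315) (27.077, 23.0417) (40.4336, 30.7159) (25.2411, 55) (21.7843, 55)]  |A|=322.9685
7. canonical 5-gon: [(24.1376, 22.9315) (27.077, 23.0417) (40.4336, 30.7159) (25.2411, 55) (21.7843, 55)]
8. shoelace: 322.9685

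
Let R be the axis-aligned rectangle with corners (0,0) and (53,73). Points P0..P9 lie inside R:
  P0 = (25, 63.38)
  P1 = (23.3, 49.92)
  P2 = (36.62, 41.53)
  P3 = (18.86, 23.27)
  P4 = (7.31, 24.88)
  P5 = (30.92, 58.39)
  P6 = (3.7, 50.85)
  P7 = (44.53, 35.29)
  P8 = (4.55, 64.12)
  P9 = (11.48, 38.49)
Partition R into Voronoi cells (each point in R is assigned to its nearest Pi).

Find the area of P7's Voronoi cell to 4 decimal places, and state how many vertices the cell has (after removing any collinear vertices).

Area of P7's cell: 666.1390 (4 vertices)

1. box [0,53]×[0,73]: [(0, 0) (53, 0) (53, 73) (0, 73)]
2. ⊥bis P7·P0 via (34.765,49.335): [(0, 25.1641) (0, 0) (53, 0) (53, 62.0132)]  |A|=2310.1975
3. ⊥bis P7·P1 via (33.915,42.605): [(42.0369, 54.3909) (4.5551, 0) (53, 0) (53, 62.0132)]  |A|=1657.41
4. ⊥bis P7·P2 via (40.575,38.41): [(10.2743, 0) (53, 0) (53, 54.1603)]  |A|=1157.0175
5. ⊥bis P7·P3 via (31.695,29.28): [(32.3199, 27.9455) (45.4054, 0) (53, 0) (53, 54.1603)]  |A|=666.139
6. ⊥bis P7·P4 via (25.92,30.085): [(32.3199, 27.9455) (45.4054, 0) (53, 0) (53, 54.1603)]  |A|=666.139
7. ⊥bis P7·P5 via (37.725,46.84): [(32.3199, 27.9455) (45.4054, 0) (53, 0) (53, 54.1603)]  |A|=666.139
8. ⊥bis P7·P6 via (24.115,43.07): [(32.3199, 27.9455) (45.4054, 0) (53, 0) (53, 54.1603)]  |A|=666.139
9. ⊥bis P7·P8 via (24.54,49.705): [(32.3199, 27.9455) (45.4054, 0) (53, 0) (53, 54.1603)]  |A|=666.139
10. ⊥bis P7·P9 via (28.005,36.89): [(32.3199, 27.9455) (45.4054, 0) (53, 0) (53, 54.1603)]  |A|=666.139
11. canonical 4-gon: [(32.3199, 27.9455) (45.4054, 0) (53, 0) (53, 54.1603)]
12. shoelace: 666.139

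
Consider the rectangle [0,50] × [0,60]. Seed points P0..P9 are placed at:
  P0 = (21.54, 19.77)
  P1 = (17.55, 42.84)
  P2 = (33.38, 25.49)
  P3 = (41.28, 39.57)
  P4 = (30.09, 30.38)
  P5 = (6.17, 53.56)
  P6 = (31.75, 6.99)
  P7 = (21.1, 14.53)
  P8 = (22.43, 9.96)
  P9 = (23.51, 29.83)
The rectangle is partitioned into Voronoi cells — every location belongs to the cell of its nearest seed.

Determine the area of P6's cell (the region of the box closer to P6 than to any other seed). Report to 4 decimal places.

1. box [0,50]×[0,60]: [(0, 0) (50, 0) (50, 60) (0, 60)]
2. ⊥bis P6·P0 via (26.645,13.38): [(9.8971, 0) (50, 0) (50, 32.0384)]  |A|=642.4172
3. ⊥bis P6·P1 via (24.65,24.915): [(9.8971, 0) (50, 0) (50, 32.0384)]  |A|=642.4172
4. ⊥bis P6·P2 via (32.565,16.24): [(30.4573, 16.4257) (9.8971, 0) (50, 0) (50, 14.7038)]  |A|=473.0354
5. ⊥bis P6·P3 via (36.515,23.28): [(30.4573, 16.4257) (9.8971, 0) (50, 0) (50, 14.7038)]  |A|=473.0354
6. ⊥bis P6·P4 via (30.92,18.685): [(30.4573, 16.4257) (9.8971, 0) (50, 0) (50, 14.7038)]  |A|=473.0354
7. ⊥bis P6·P5 via (18.96,30.275): [(30.4573, 16.4257) (9.8971, 0) (50, 0) (50, 14.7038)]  |A|=473.0354
8. ⊥bis P6·P7 via (26.425,10.76): [(30.4573, 16.4257) (30.4087, 16.3868) (18.8071, 0) (50, 0) (50, 14.7038)]  |A|=400.0316
9. ⊥bis P6·P8 via (27.09,8.475): [(30.4573, 16.4257) (30.4087, 16.3868) (28.9585, 14.3385) (24.3893, 0) (50, 0) (50, 14.7038)]  |A|=360.0117
10. ⊥bis P6·P9 via (27.63,18.41): [(30.4573, 16.4257) (30.4087, 16.3868) (28.9585, 14.3385) (24.3893, 0) (50, 0) (50, 14.7038)]  |A|=360.0117
11. canonical 6-gon: [(30.4573, 16.4257) (30.4087, 16.3868) (28.9585, 14.3385) (24.3893, 0) (50, 0) (50, 14.7038)]
12. shoelace: 360.0117

Area of P6's cell: 360.0117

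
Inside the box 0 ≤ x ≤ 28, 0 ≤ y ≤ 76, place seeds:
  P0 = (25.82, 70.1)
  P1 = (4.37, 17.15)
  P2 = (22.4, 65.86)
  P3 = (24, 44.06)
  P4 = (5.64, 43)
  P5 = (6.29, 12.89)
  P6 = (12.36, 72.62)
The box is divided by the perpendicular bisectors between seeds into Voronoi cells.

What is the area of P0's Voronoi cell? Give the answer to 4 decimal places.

1. box [0,28]×[0,76]: [(0, 0) (28, 0) (28, 76) (0, 76)]
2. ⊥bis P0·P1 via (15.095,43.625): [(0, 49.74) (28, 38.3972) (28, 76) (0, 76)]  |A|=894.0797
3. ⊥bis P0·P2 via (24.11,67.98): [(28, 64.8423) (28, 76) (14.1671, 76)]  |A|=77.1717
4. ⊥bis P0·P3 via (24.91,57.08): [(28, 64.8423) (28, 76) (14.1671, 76)]  |A|=77.1717
5. ⊥bis P0·P4 via (15.73,56.55): [(28, 64.8423) (28, 76) (14.1671, 76)]  |A|=77.1717
6. ⊥bis P0·P5 via (16.055,41.495): [(28, 64.8423) (28, 76) (14.1671, 76)]  |A|=77.1717
7. ⊥bis P0·P6 via (19.09,71.36): [(19.1988, 71.9414) (28, 64.8423) (28, 76) (19.9587, 76)]  |A|=65.4187
8. canonical 4-gon: [(19.1988, 71.9414) (28, 64.8423) (28, 76) (19.9587, 76)]
9. shoelace: 65.4187

Area of P0's cell: 65.4187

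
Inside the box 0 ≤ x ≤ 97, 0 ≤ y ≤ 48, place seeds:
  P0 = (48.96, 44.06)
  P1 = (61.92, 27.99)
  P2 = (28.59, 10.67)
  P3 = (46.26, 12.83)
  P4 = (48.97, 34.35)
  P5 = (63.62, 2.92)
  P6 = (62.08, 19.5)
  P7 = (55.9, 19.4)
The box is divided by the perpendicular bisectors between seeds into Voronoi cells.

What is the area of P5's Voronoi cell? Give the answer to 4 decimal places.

Area of P5's cell: 536.7428

1. box [0,97]×[0,48]: [(0, 0) (97, 0) (97, 48) (0, 48)]
2. ⊥bis P5·P0 via (56.29,23.49): [(0, 3.4314) (0, 0) (97, 0) (97, 37.9968)]  |A|=2009.2656
3. ⊥bis P5·P1 via (62.77,15.455): [(26.9194, 13.024) (0, 3.4314) (0, 0) (97, 0) (97, 17.7761)]  |A|=1300.729
4. ⊥bis P5·P2 via (46.105,6.795): [(47.7963, 14.4396) (44.6017, 0) (97, 0) (97, 17.7761)]  |A|=815.6322
5. ⊥bis P5·P3 via (54.94,7.875): [(59.126, 15.2079) (50.4445, 0) (97, 0) (97, 17.7761)]  |A|=690.6322
6. ⊥bis P5·P4 via (56.295,18.635): [(59.126, 15.2079) (50.4445, 0) (97, 0) (97, 17.7761)]  |A|=690.6322
7. ⊥bis P5·P6 via (62.85,11.21): [(56.5075, 10.6209) (50.4445, 0) (97, 0) (97, 14.382)]  |A|=538.4109
8. ⊥bis P5·P7 via (59.76,11.16): [(59.1289, 10.8644) (55.7403, 9.277) (50.4445, 0) (97, 0) (97, 14.382)]  |A|=536.7428
9. canonical 5-gon: [(59.1289, 10.8644) (55.7403, 9.277) (50.4445, 0) (97, 0) (97, 14.382)]
10. shoelace: 536.7428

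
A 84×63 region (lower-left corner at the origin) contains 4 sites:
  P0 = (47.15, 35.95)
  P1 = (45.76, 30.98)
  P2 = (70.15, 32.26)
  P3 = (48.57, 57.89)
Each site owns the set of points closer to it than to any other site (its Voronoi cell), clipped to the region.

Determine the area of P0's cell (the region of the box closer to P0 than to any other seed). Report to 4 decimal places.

1. box [0,84]×[0,63]: [(0, 0) (84, 0) (84, 63) (0, 63)]
2. ⊥bis P0·P1 via (46.455,33.465): [(0, 46.4574) (84, 22.9645) (84, 63) (0, 63)]  |A|=2376.2789
3. ⊥bis P0·P2 via (58.65,34.105): [(0, 46.4574) (58.028, 30.2283) (63.2858, 63) (0, 63)]  |A|=1516.9578
4. ⊥bis P0·P3 via (47.86,46.92): [(0, 50.0176) (0, 46.4574) (58.028, 30.2283) (60.574, 46.0971)]  |A|=588.9044
5. canonical 4-gon: [(0, 50.0176) (0, 46.4574) (58.028, 30.2283) (60.574, 46.0971)]
6. shoelace: 588.9044

Area of P0's cell: 588.9044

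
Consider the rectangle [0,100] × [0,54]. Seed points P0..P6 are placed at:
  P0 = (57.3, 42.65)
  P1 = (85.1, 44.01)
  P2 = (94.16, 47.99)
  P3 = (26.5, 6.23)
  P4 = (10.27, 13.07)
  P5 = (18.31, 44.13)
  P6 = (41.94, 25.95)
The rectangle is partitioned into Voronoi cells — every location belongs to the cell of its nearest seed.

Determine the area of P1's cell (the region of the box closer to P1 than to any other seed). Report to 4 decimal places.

1. box [0,100]×[0,54]: [(0, 0) (100, 0) (100, 54) (0, 54)]
2. ⊥bis P1·P0 via (71.2,43.33): [(73.3197, 0) (100, 0) (100, 54) (70.678, 54)]  |A|=1512.0606
3. ⊥bis P1·P2 via (89.63,46): [(73.3197, 0) (100, 0) (100, 22.3939) (86.1157, 54) (70.678, 54)]  |A|=1292.6457
4. ⊥bis P1·P3 via (55.8,25.12): [(73.3197, 0) (100, 0) (100, 22.3939) (86.1157, 54) (70.678, 54)]  |A|=1292.6457
5. ⊥bis P1·P4 via (47.685,28.54): [(73.3197, 0) (100, 0) (100, 22.3939) (86.1157, 54) (70.678, 54)]  |A|=1292.6457
6. ⊥bis P1·P5 via (51.705,44.07): [(73.3197, 0) (100, 0) (100, 22.3939) (86.1157, 54) (70.678, 54)]  |A|=1292.6457
7. ⊥bis P1·P6 via (63.52,34.98): [(72.6793, 13.0909) (78.1571, 0) (100, 0) (100, 22.3939) (86.1157, 54) (70.678, 54)]  |A|=1260.9826
8. canonical 6-gon: [(72.6793, 13.0909) (78.1571, 0) (100, 0) (100, 22.3939) (86.1157, 54) (70.678, 54)]
9. shoelace: 1260.9826

Area of P1's cell: 1260.9826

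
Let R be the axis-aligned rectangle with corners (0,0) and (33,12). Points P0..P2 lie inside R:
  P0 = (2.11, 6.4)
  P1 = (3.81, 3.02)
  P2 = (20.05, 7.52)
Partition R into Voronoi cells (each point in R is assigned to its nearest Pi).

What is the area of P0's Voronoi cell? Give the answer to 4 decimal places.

1. box [0,33]×[0,12]: [(0, 0) (33, 0) (33, 12) (0, 12)]
2. ⊥bis P0·P1 via (2.96,4.71): [(0, 3.2212) (17.4542, 12) (0, 12)]  |A|=76.6132
3. ⊥bis P0·P2 via (11.08,6.96): [(0, 3.2212) (10.969, 8.7382) (10.7654, 12) (0, 12)]  |A|=65.7043
4. canonical 4-gon: [(0, 3.2212) (10.969, 8.7382) (10.7654, 12) (0, 12)]
5. shoelace: 65.7043

Area of P0's cell: 65.7043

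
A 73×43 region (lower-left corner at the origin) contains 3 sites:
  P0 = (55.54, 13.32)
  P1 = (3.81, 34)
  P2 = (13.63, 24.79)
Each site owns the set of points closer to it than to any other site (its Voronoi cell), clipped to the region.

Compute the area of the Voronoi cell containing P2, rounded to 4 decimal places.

1. box [0,73]×[0,43]: [(0, 0) (73, 0) (73, 43) (0, 43)]
2. ⊥bis P2·P0 via (34.585,19.055): [(0, 0) (29.37, 0) (41.1383, 43) (0, 43)]  |A|=1515.9285
3. ⊥bis P2·P1 via (8.72,29.395): [(0, 20.0975) (0, 0) (29.37, 0) (41.1383, 43) (21.4799, 43)]  |A|=1269.9565
4. canonical 5-gon: [(0, 20.0975) (0, 0) (29.37, 0) (41.1383, 43) (21.4799, 43)]
5. shoelace: 1269.9565

Area of P2's cell: 1269.9565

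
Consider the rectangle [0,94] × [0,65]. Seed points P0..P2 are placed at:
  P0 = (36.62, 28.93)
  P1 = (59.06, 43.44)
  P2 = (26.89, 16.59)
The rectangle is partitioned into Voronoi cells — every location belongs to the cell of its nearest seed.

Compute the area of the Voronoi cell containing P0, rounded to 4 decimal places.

Area of P0's cell: 1815.7001

1. box [0,94]×[0,65]: [(0, 0) (94, 0) (94, 65) (0, 65)]
2. ⊥bis P0·P1 via (47.84,36.185): [(0, 0) (71.2377, 0) (29.2078, 65) (0, 65)]  |A|=3264.48
3. ⊥bis P0·P2 via (31.755,22.76): [(0, 47.7986) (60.6202, 0) (71.2377, 0) (29.2078, 65) (0, 65)]  |A|=1815.7001
4. canonical 5-gon: [(0, 47.7986) (60.6202, 0) (71.2377, 0) (29.2078, 65) (0, 65)]
5. shoelace: 1815.7001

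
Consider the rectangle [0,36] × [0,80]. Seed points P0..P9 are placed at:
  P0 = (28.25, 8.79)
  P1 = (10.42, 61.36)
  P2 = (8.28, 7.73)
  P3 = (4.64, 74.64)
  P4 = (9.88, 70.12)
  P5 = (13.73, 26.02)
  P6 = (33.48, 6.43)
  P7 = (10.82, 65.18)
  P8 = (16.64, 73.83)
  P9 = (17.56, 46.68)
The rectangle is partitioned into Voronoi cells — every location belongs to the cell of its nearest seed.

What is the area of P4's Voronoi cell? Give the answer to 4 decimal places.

1. box [0,36]×[0,80]: [(0, 0) (36, 0) (36, 80) (0, 80)]
2. ⊥bis P4·P0 via (19.065,39.455): [(0, 33.7445) (36, 44.5275) (36, 80) (0, 80)]  |A|=1471.1039
3. ⊥bis P4·P1 via (10.15,65.74): [(0, 65.1143) (36, 67.3335) (36, 80) (0, 80)]  |A|=495.9395
4. ⊥bis P4·P2 via (9.08,38.925): [(0, 65.1143) (36, 67.3335) (36, 80) (0, 80)]  |A|=495.9395
5. ⊥bis P4·P3 via (7.26,72.38): [(1.0484, 65.1789) (36, 67.3335) (36, 80) (13.833, 80)]  |A|=385.6267
6. ⊥bis P4·P5 via (11.805,48.07): [(1.0484, 65.1789) (36, 67.3335) (36, 80) (13.833, 80)]  |A|=385.6267
7. ⊥bis P4·P6 via (21.68,38.275): [(1.0484, 65.1789) (36, 67.3335) (36, 80) (13.833, 80)]  |A|=385.6267
8. ⊥bis P4·P7 via (10.35,67.65): [(1.7719, 66.0177) (36, 72.5308) (36, 80) (13.833, 80)]  |A|=282.8012
9. ⊥bis P4·P8 via (13.26,71.975): [(10.7911, 76.4736) (1.7719, 66.0177) (15.134, 68.5603)]  |A|=58.39
10. ⊥bis P4·P9 via (13.72,58.4): [(10.7911, 76.4736) (1.7719, 66.0177) (15.134, 68.5603)]  |A|=58.39
11. canonical 3-gon: [(10.7911, 76.4736) (1.7719, 66.0177) (15.134, 68.5603)]
12. shoelace: 58.39

Area of P4's cell: 58.3900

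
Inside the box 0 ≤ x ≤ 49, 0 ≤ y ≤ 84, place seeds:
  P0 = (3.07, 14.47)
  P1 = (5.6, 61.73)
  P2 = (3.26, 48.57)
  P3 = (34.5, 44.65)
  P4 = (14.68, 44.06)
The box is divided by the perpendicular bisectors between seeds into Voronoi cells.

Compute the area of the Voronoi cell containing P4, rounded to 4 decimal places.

Area of P4's cell: 514.9751

1. box [0,49]×[0,84]: [(0, 0) (49, 0) (49, 84) (0, 84)]
2. ⊥bis P4·P0 via (8.875,29.265): [(0, 32.7472) (49, 13.5215) (49, 84) (0, 84)]  |A|=2982.4174
3. ⊥bis P4·P1 via (10.14,52.895): [(0, 47.6844) (0, 32.7472) (49, 13.5215) (49, 72.8638)]  |A|=1819.8486
4. ⊥bis P4·P2 via (8.97,46.315): [(11.9323, 53.816) (3.1272, 31.5202) (49, 13.5215) (49, 72.8638)]  |A|=1690.4671
5. ⊥bis P4·P3 via (24.59,44.355): [(24.1219, 60.0798) (11.9323, 53.816) (3.1272, 31.5202) (25.2302, 22.8478)]  |A|=514.9751
6. canonical 4-gon: [(24.1219, 60.0798) (11.9323, 53.816) (3.1272, 31.5202) (25.2302, 22.8478)]
7. shoelace: 514.9751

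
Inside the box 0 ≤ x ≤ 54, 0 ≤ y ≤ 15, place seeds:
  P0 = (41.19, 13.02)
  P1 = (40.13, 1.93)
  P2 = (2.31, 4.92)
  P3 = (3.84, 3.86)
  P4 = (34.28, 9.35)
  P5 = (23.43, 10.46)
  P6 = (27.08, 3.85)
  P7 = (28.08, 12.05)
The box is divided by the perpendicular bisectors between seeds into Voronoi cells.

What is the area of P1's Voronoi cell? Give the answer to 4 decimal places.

Area of P1's cell: 130.7656

1. box [0,54]×[0,15]: [(0, 0) (54, 0) (54, 15) (0, 15)]
2. ⊥bis P1·P0 via (40.66,7.475): [(0, 11.3613) (0, 0) (54, 0) (54, 6.1999)]  |A|=474.1548
3. ⊥bis P1·P2 via (21.22,3.425): [(21.6836, 9.2888) (20.9492, 0) (54, 0) (54, 6.1999)]  |A|=253.6809
4. ⊥bis P1·P3 via (21.985,2.895): [(22.3218, 9.2278) (21.831, 0) (54, 0) (54, 6.1999)]  |A|=246.6258
5. ⊥bis P1·P4 via (37.205,5.64): [(39.6544, 7.5711) (30.0514, 0) (54, 0) (54, 6.1999)]  |A|=135.13
6. ⊥bis P1·P5 via (31.78,6.195): [(39.6544, 7.5711) (30.0514, 0) (54, 0) (54, 6.1999)]  |A|=135.13
7. ⊥bis P1·P6 via (33.605,2.89): [(39.6544, 7.5711) (33.5903, 2.7901) (33.1798, 0) (54, 0) (54, 6.1999)]  |A|=130.7656
8. ⊥bis P1·P7 via (34.105,6.99): [(39.6544, 7.5711) (33.5903, 2.7901) (33.1798, 0) (54, 0) (54, 6.1999)]  |A|=130.7656
9. canonical 5-gon: [(39.6544, 7.5711) (33.5903, 2.7901) (33.1798, 0) (54, 0) (54, 6.1999)]
10. shoelace: 130.7656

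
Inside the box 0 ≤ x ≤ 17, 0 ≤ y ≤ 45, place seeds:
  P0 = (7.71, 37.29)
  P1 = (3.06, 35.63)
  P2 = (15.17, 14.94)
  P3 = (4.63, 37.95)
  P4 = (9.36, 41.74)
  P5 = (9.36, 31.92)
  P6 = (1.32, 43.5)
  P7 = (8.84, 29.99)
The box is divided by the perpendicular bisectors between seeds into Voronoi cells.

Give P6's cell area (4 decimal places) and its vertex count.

Area of P6's cell: 24.3677 (5 vertices)

1. box [0,17]×[0,45]: [(0, 0) (17, 0) (17, 45) (0, 45)]
2. ⊥bis P6·P0 via (4.515,40.395): [(0, 35.7491) (8.9903, 45) (0, 45)]  |A|=41.584
3. ⊥bis P6·P1 via (2.19,39.565): [(0, 39.0808) (4.1239, 39.9926) (8.9903, 45) (0, 45)]  |A|=34.7142
4. ⊥bis P6·P2 via (8.245,29.22): [(0, 39.0808) (4.1239, 39.9926) (8.9903, 45) (0, 45)]  |A|=34.7142
5. ⊥bis P6·P3 via (2.975,40.725): [(0, 39.0808) (0.3466, 39.1574) (7.401, 43.3646) (8.9903, 45) (0, 45)]  |A|=29.7139
6. ⊥bis P6·P4 via (5.34,42.62): [(0, 39.0808) (0.3466, 39.1574) (5.218, 42.0627) (5.861, 45) (0, 45)]  |A|=24.3677
7. ⊥bis P6·P5 via (5.34,37.71): [(0, 39.0808) (0.3466, 39.1574) (5.218, 42.0627) (5.861, 45) (0, 45)]  |A|=24.3677
8. ⊥bis P6·P7 via (5.08,36.745): [(0, 39.0808) (0.3466, 39.1574) (5.218, 42.0627) (5.861, 45) (0, 45)]  |A|=24.3677
9. canonical 5-gon: [(0, 39.0808) (0.3466, 39.1574) (5.218, 42.0627) (5.861, 45) (0, 45)]
10. shoelace: 24.3677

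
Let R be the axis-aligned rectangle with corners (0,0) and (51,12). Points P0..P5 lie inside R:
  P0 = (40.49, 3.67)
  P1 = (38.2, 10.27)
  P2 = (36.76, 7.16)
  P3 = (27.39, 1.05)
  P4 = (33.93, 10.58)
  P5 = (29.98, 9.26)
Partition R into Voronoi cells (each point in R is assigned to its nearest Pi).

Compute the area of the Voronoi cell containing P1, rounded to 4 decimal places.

Area of P1's cell: 45.6446

1. box [0,51]×[0,12]: [(0, 0) (51, 0) (51, 12) (0, 12)]
2. ⊥bis P1·P0 via (39.345,6.97): [(0, 0) (19.2568, 0) (51, 11.0139) (51, 12) (0, 12)]  |A|=437.1912
3. ⊥bis P1·P2 via (37.48,8.715): [(40.4332, 7.3476) (51, 11.0139) (51, 12) (30.3853, 12)]  |A|=53.1638
4. ⊥bis P1·P3 via (32.795,5.66): [(40.4332, 7.3476) (51, 11.0139) (51, 12) (30.3853, 12)]  |A|=53.1638
5. ⊥bis P1·P4 via (36.065,10.425): [(35.9909, 9.4045) (40.4332, 7.3476) (51, 11.0139) (51, 12) (36.1793, 12)]  |A|=45.6446
6. ⊥bis P1·P5 via (34.09,9.765): [(35.9909, 9.4045) (40.4332, 7.3476) (51, 11.0139) (51, 12) (36.1793, 12)]  |A|=45.6446
7. canonical 5-gon: [(35.9909, 9.4045) (40.4332, 7.3476) (51, 11.0139) (51, 12) (36.1793, 12)]
8. shoelace: 45.6446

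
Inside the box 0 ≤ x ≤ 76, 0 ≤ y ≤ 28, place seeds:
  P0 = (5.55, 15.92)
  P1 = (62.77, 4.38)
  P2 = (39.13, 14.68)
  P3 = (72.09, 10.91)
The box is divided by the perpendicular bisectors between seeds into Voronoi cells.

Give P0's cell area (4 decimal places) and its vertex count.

1. box [0,76]×[0,28]: [(0, 0) (76, 0) (76, 28) (0, 28)]
2. ⊥bis P0·P1 via (34.16,10.15): [(0, 0) (32.113, 0) (37.7599, 28) (0, 28)]  |A|=978.2209
3. ⊥bis P0·P2 via (22.34,15.3): [(0, 0) (21.775, 0) (22.809, 28) (0, 28)]  |A|=624.1759
4. ⊥bis P0·P3 via (38.82,13.415): [(0, 0) (21.775, 0) (22.809, 28) (0, 28)]  |A|=624.1759
5. canonical 4-gon: [(0, 0) (21.775, 0) (22.809, 28) (0, 28)]
6. shoelace: 624.1759

Area of P0's cell: 624.1759 (4 vertices)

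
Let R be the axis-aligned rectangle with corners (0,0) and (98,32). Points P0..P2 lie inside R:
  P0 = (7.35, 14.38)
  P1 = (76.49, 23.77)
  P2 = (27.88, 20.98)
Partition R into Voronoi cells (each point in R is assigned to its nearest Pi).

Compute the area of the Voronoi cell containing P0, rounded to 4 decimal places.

Area of P0's cell: 580.9628

1. box [0,98]×[0,32]: [(0, 0) (98, 0) (98, 32) (0, 32)]
2. ⊥bis P0·P1 via (41.92,19.075): [(0, 0) (44.5106, 0) (40.1646, 32) (0, 32)]  |A|=1354.8038
3. ⊥bis P0·P2 via (17.615,17.68): [(0, 0) (23.2988, 0) (13.0114, 32) (0, 32)]  |A|=580.9628
4. canonical 4-gon: [(0, 0) (23.2988, 0) (13.0114, 32) (0, 32)]
5. shoelace: 580.9628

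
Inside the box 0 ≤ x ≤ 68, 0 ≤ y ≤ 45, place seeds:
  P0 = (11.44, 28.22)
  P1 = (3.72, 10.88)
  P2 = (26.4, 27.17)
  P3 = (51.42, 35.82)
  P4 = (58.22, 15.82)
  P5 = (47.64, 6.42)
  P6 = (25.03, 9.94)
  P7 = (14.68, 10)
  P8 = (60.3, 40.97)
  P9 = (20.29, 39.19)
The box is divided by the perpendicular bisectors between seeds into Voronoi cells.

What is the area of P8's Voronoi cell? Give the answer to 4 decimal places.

1. box [0,68]×[0,45]: [(0, 0) (68, 0) (68, 45) (0, 45)]
2. ⊥bis P8·P0 via (35.87,34.595): [(44.8976, 0) (68, 0) (68, 45) (33.1548, 45)]  |A|=1303.8216
3. ⊥bis P8·P1 via (32.01,25.925): [(44.0308, 3.3216) (45.7973, 0) (68, 0) (68, 45) (33.1548, 45)]  |A|=1302.3274
4. ⊥bis P8·P2 via (43.35,34.07): [(57.2192, 0) (68, 0) (68, 45) (38.9006, 45)]  |A|=897.304
5. ⊥bis P8·P3 via (55.86,38.395): [(68, 17.4623) (68, 45) (52.0294, 45)]  |A|=219.8965
6. ⊥bis P8·P4 via (59.26,28.395): [(61.7804, 28.1865) (68, 27.6722) (68, 45) (52.0294, 45)]  |A|=188.1462
7. ⊥bis P8·P5 via (53.97,23.695): [(61.7804, 28.1865) (68, 27.6722) (68, 45) (52.0294, 45)]  |A|=188.1462
8. ⊥bis P8·P6 via (42.665,25.455): [(61.7804, 28.1865) (68, 27.6722) (68, 45) (52.0294, 45)]  |A|=188.1462
9. ⊥bis P8·P7 via (37.49,25.485): [(61.7804, 28.1865) (68, 27.6722) (68, 45) (52.0294, 45)]  |A|=188.1462
10. ⊥bis P8·P9 via (40.295,40.08): [(61.7804, 28.1865) (68, 27.6722) (68, 45) (52.0294, 45)]  |A|=188.1462
11. canonical 4-gon: [(61.7804, 28.1865) (68, 27.6722) (68, 45) (52.0294, 45)]
12. shoelace: 188.1462

Area of P8's cell: 188.1462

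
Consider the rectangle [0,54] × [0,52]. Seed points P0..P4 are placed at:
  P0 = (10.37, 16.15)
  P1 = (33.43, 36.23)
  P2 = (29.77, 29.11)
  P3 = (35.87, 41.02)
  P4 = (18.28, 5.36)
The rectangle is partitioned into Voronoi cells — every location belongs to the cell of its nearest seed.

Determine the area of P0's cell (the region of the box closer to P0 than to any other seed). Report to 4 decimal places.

Area of P0's cell: 613.5509

1. box [0,54]×[0,52]: [(0, 0) (54, 0) (54, 52) (0, 52)]
2. ⊥bis P0·P1 via (21.9,26.19): [(0, 51.3401) (0, 0) (44.7055, 0)]  |A|=1147.5928
3. ⊥bis P0·P2 via (20.07,22.63): [(3.8248, 46.9477) (0, 51.3401) (0, 0) (35.1878, 0)]  |A|=924.1746
4. ⊥bis P0·P3 via (23.12,28.585): [(3.8248, 46.9477) (0, 51.3401) (0, 0) (35.1878, 0)]  |A|=924.1746
5. ⊥bis P0·P4 via (14.325,10.755): [(23.5065, 17.4858) (3.8248, 46.9477) (0, 51.3401) (0, 0.2535)]  |A|=613.5509
6. canonical 4-gon: [(23.5065, 17.4858) (3.8248, 46.9477) (0, 51.3401) (0, 0.2535)]
7. shoelace: 613.5509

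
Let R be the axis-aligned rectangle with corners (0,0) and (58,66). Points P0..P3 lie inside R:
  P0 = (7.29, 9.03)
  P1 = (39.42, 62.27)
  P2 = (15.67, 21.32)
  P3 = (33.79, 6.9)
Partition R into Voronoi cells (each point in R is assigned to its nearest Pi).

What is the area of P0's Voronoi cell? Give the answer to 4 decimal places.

Area of P0's cell: 326.1319

1. box [0,58]×[0,66]: [(0, 0) (58, 0) (58, 66) (0, 66)]
2. ⊥bis P0·P1 via (23.355,35.65): [(0, 49.7446) (0, 0) (58, 0) (58, 14.742)]  |A|=1870.1102
3. ⊥bis P0·P2 via (11.48,15.175): [(0, 23.0027) (0, 0) (33.7355, 0)]  |A|=388.0033
4. ⊥bis P0·P3 via (20.54,7.965): [(20.6187, 8.9438) (0, 23.0027) (0, 0) (19.8998, 0)]  |A|=326.1319
5. canonical 4-gon: [(20.6187, 8.9438) (0, 23.0027) (0, 0) (19.8998, 0)]
6. shoelace: 326.1319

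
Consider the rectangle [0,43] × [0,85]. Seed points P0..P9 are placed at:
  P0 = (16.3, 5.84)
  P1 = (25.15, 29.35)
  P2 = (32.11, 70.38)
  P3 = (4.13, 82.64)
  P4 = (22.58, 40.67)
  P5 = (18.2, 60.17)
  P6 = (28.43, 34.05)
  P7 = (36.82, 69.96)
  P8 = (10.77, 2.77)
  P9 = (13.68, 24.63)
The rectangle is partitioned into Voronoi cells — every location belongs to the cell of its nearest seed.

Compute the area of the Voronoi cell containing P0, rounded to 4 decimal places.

1. box [0,43]×[0,85]: [(0, 0) (43, 0) (43, 85) (0, 85)]
2. ⊥bis P0·P1 via (20.725,17.595): [(0, 25.3966) (0, 0) (43, 0) (43, 9.2099)]  |A|=744.0403
3. ⊥bis P0·P2 via (24.205,38.11): [(0, 25.3966) (0, 0) (43, 0) (43, 9.2099)]  |A|=744.0403
4. ⊥bis P0·P3 via (10.215,44.24): [(0, 25.3966) (0, 0) (43, 0) (43, 9.2099)]  |A|=744.0403
5. ⊥bis P0·P4 via (19.44,23.255): [(0, 25.3966) (0, 0) (43, 0) (43, 9.2099)]  |A|=744.0403
6. ⊥bis P0·P5 via (17.25,33.005): [(0, 25.3966) (0, 0) (43, 0) (43, 9.2099)]  |A|=744.0403
7. ⊥bis P0·P6 via (22.365,19.945): [(0, 25.3966) (0, 0) (43, 0) (43, 9.2099)]  |A|=744.0403
8. ⊥bis P0·P7 via (26.56,37.9): [(0, 25.3966) (0, 0) (43, 0) (43, 9.2099)]  |A|=744.0403
9. ⊥bis P0·P8 via (13.535,4.305): [(2.3083, 24.5277) (15.9249, 0) (43, 0) (43, 9.2099)]  |A|=519.4278
10. ⊥bis P0·P9 via (14.99,15.235): [(23.7497, 16.4564) (8.0077, 14.2614) (15.9249, 0) (43, 0) (43, 9.2099)]  |A|=432.3668
11. canonical 5-gon: [(23.7497, 16.4564) (8.0077, 14.2614) (15.9249, 0) (43, 0) (43, 9.2099)]
12. shoelace: 432.3668

Area of P0's cell: 432.3668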